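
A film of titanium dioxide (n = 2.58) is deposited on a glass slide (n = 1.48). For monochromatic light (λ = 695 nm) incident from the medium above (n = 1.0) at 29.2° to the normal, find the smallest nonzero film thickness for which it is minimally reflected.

137 nm

At the upper boundary (n = 1.0 to n = 2.58) the reflected ray undergoes a half-wave phase shift.
Bottom surface (2.58 → 1.48): reflection off a lower-index medium gives no phase shift.
The two reflections differ by half a wavelength.
For minimum reflection here: 2 n t cos θ_r = m λ.
Snell's law: 1.0 sin 29.2° = 2.58 sin θ_r → sin θ_r = 0.189, cos θ_r = 0.982.
Minimum nonzero at m = 1: t = λ / (2 n cos θ_r) = 695 / (2 × 2.58 × 0.982) = 137 nm.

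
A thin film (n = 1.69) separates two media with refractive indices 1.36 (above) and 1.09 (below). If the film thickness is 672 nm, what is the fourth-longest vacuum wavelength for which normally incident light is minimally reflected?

At the upper boundary (n = 1.36 to n = 1.69) the reflected ray undergoes a half-wave phase shift.
Ray reflecting at the bottom interface goes from n = 1.69 toward n = 1.09: no phase shift.
The two reflections differ by half a wavelength.
With one net inversion, destructive interference in reflection requires 2 n t = m λ.
λ = 2 n t / m. The fourth-longest wavelength is m = 4: λ = 2 × 1.69 × 672 / 4.00 = 568 nm.

568 nm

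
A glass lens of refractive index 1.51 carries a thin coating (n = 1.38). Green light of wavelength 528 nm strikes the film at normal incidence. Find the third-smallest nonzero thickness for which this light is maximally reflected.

574 nm

Top surface (1.0 → 1.38): reflection off a higher-index medium gives a half-wave phase shift.
At the lower boundary (n = 1.38 to n = 1.51) the reflected ray undergoes a half-wave phase shift.
Zero or two π shifts → no net half-wave offset.
For bright reflection here: 2 n t = m λ.
The third-smallest nonzero thickness corresponds to m = 3: t = m λ / (2 n) = 3.00 × 528 / (2 × 1.38) = 574 nm.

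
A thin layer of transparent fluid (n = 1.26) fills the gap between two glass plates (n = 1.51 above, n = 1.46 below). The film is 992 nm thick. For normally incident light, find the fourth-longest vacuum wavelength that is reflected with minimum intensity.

Top surface (1.51 → 1.26): reflection off a lower-index medium gives no phase shift.
Ray reflecting at the bottom interface goes from n = 1.26 toward n = 1.46: a half-wave phase shift.
Exactly one π shift → a net half-wave offset.
With one net inversion, destructive interference in reflection requires 2 n t = m λ.
λ = 2 n t / m. The fourth-longest wavelength is m = 4: λ = 2 × 1.26 × 992 / 4.00 = 625 nm.

625 nm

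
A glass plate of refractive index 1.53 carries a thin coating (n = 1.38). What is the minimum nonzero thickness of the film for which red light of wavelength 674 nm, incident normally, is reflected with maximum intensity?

Ray reflecting at the top interface goes from n = 1.0 toward n = 1.38: a half-wave phase shift.
Bottom surface (1.38 → 1.53): reflection off a higher-index medium gives a half-wave phase shift.
The two reflections carry the same phase change, so no net offset.
With no net inversion, constructive interference in reflection requires 2 n t = m λ.
Minimum nonzero at m = 1: t = λ / (2 n) = 674 / (2 × 1.38) = 244 nm.

244 nm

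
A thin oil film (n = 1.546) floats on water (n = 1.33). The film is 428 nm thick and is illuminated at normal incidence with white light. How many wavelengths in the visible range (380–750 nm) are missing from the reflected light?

Ray reflecting at the top interface goes from n = 1.0 toward n = 1.546: a half-wave phase shift.
Ray reflecting at the bottom interface goes from n = 1.546 toward n = 1.33: no phase shift.
The two reflections differ by half a wavelength.
For dark reflection here: 2 n t = m λ.
λ = 2 n t / m = 1323 / m nm.
m=1: 1323 nm (IR); m=2: 662 nm (visible); m=3: 441 nm (visible); m=4: 331 nm (UV).

2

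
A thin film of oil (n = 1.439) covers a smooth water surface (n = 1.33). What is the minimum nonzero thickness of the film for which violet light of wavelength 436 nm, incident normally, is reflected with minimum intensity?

At the upper boundary (n = 1.0 to n = 1.439) the reflected ray undergoes a half-wave phase shift.
At the lower boundary (n = 1.439 to n = 1.33) the reflected ray undergoes no phase shift.
Net: one phase inversion between the two reflected rays.
For dark reflection here: 2 n t = m λ.
Minimum nonzero at m = 1: t = λ / (2 n) = 436 / (2 × 1.439) = 151 nm.

151 nm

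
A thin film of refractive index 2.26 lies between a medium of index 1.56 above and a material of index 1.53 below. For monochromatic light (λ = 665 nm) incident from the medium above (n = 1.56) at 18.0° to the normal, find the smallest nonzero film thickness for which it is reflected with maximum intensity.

Ray reflecting at the top interface goes from n = 1.56 toward n = 2.26: a half-wave phase shift.
Ray reflecting at the bottom interface goes from n = 2.26 toward n = 1.53: no phase shift.
Net: one phase inversion between the two reflected rays.
With one net inversion, constructive interference in reflection requires 2 n t cos θ_r = (m + ½) λ.
Snell's law: 1.56 sin 18.0° = 2.26 sin θ_r → sin θ_r = 0.213, cos θ_r = 0.977.
Minimum at m = 0: t = λ / (4 n cos θ_r) = 665 / (4 × 2.26 × 0.977) = 75.3 nm.

75.3 nm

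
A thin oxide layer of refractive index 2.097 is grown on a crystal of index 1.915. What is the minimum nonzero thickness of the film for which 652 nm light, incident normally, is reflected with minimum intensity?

155 nm

Top surface (1.0 → 2.097): reflection off a higher-index medium gives a half-wave phase shift.
At the lower boundary (n = 2.097 to n = 1.915) the reflected ray undergoes no phase shift.
Net: one phase inversion between the two reflected rays.
So the condition for destructive reflection is 2 n t = m λ.
Minimum nonzero at m = 1: t = λ / (2 n) = 652 / (2 × 2.097) = 155 nm.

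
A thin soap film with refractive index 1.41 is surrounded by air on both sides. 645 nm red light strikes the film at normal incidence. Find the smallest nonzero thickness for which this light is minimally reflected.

Top surface (1.0 → 1.41): reflection off a higher-index medium gives a half-wave phase shift.
At the lower boundary (n = 1.41 to n = 1.0) the reflected ray undergoes no phase shift.
Net: one phase inversion between the two reflected rays.
For dark reflection here: 2 n t = m λ.
The smallest nonzero thickness corresponds to m = 1: t = m λ / (2 n) = 1.00 × 645 / (2 × 1.41) = 229 nm.

229 nm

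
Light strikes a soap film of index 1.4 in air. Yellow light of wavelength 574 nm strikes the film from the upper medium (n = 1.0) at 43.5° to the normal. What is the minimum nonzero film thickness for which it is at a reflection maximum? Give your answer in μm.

0.118 μm

At the upper boundary (n = 1.0 to n = 1.4) the reflected ray undergoes a half-wave phase shift.
At the lower boundary (n = 1.4 to n = 1.0) the reflected ray undergoes no phase shift.
Net: one phase inversion between the two reflected rays.
So the condition for constructive reflection is 2 n t cos θ_r = (m + ½) λ.
Snell's law: 1.0 sin 43.5° = 1.4 sin θ_r → sin θ_r = 0.492, cos θ_r = 0.871.
Minimum at m = 0: t = λ / (4 n cos θ_r) = 574 / (4 × 1.4 × 0.871) = 118 nm.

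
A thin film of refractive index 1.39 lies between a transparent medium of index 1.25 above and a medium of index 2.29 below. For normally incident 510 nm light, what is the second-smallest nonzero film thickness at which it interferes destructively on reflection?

At the upper boundary (n = 1.25 to n = 1.39) the reflected ray undergoes a half-wave phase shift.
At the lower boundary (n = 1.39 to n = 2.29) the reflected ray undergoes a half-wave phase shift.
Zero or two π shifts → no net half-wave offset.
With no net inversion, destructive interference in reflection requires 2 n t = (m + ½) λ.
The second-smallest nonzero thickness corresponds to m = 1: t = (m + ½) λ / (2 n) = 1.50 × 510 / (2 × 1.39) = 275 nm.

275 nm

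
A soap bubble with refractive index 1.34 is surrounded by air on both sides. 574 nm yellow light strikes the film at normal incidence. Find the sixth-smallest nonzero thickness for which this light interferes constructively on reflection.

Ray reflecting at the top interface goes from n = 1.0 toward n = 1.34: a half-wave phase shift.
Ray reflecting at the bottom interface goes from n = 1.34 toward n = 1.0: no phase shift.
Net: one phase inversion between the two reflected rays.
So the condition for constructive reflection is 2 n t = (m + ½) λ.
The sixth-smallest nonzero thickness corresponds to m = 5: t = (m + ½) λ / (2 n) = 5.50 × 574 / (2 × 1.34) = 1178 nm.

1178 nm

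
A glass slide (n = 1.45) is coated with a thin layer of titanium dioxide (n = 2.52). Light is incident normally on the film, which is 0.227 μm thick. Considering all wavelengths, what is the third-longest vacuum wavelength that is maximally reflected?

At the upper boundary (n = 1.0 to n = 2.52) the reflected ray undergoes a half-wave phase shift.
At the lower boundary (n = 2.52 to n = 1.45) the reflected ray undergoes no phase shift.
Net: one phase inversion between the two reflected rays.
With one net inversion, constructive interference in reflection requires 2 n t = (m + ½) λ.
λ = 2 n t / (m + ½). The third-longest wavelength is m = 2: λ = 2 × 2.52 × 227 / 2.50 = 458 nm.

458 nm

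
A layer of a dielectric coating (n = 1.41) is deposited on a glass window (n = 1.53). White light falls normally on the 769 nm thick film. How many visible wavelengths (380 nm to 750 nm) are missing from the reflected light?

3

Ray reflecting at the top interface goes from n = 1.0 toward n = 1.41: a half-wave phase shift.
At the lower boundary (n = 1.41 to n = 1.53) the reflected ray undergoes a half-wave phase shift.
Net: no relative phase inversion (both shifts match).
With no net inversion, destructive interference in reflection requires 2 n t = (m + ½) λ.
λ = 2 n t / (m + ½) = 2169 / (m + ½) nm.
m=2: 867 nm (IR); m=3: 620 nm (visible); m=4: 482 nm (visible); m=5: 394 nm (visible); m=6: 334 nm (UV).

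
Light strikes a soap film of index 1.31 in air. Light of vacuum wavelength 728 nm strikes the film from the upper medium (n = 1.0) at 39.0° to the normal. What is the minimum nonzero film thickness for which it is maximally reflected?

Ray reflecting at the top interface goes from n = 1.0 toward n = 1.31: a half-wave phase shift.
At the lower boundary (n = 1.31 to n = 1.0) the reflected ray undergoes no phase shift.
Exactly one π shift → a net half-wave offset.
So the condition for constructive reflection is 2 n t cos θ_r = (m + ½) λ.
Snell's law: 1.0 sin 39.0° = 1.31 sin θ_r → sin θ_r = 0.480, cos θ_r = 0.877.
Minimum at m = 0: t = λ / (4 n cos θ_r) = 728 / (4 × 1.31 × 0.877) = 158 nm.

158 nm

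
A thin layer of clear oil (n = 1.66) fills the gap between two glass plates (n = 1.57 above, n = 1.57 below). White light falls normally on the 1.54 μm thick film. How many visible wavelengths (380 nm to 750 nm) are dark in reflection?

7

At the upper boundary (n = 1.57 to n = 1.66) the reflected ray undergoes a half-wave phase shift.
Bottom surface (1.66 → 1.57): reflection off a lower-index medium gives no phase shift.
Exactly one π shift → a net half-wave offset.
With one net inversion, destructive interference in reflection requires 2 n t = m λ.
λ = 2 n t / m = 5113 / m nm.
m=6: 852 nm (IR); m=7: 730 nm (visible); m=8: 639 nm (visible); m=9: 568 nm (visible); m=10: 511 nm (visible); m=11: 465 nm (visible); m=12: 426 nm (visible); m=13: 393 nm (visible); m=14: 365 nm (UV).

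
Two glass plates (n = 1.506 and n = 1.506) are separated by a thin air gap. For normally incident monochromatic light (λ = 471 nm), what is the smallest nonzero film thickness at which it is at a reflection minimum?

At the upper boundary (n = 1.506 to n = 1.0) the reflected ray undergoes no phase shift.
At the lower boundary (n = 1.0 to n = 1.506) the reflected ray undergoes a half-wave phase shift.
The two reflections differ by half a wavelength.
For dark reflection here: 2 n t = m λ.
The smallest nonzero thickness corresponds to m = 1: t = m λ / (2 n) = 1.00 × 471 / (2 × 1.0) = 236 nm.

236 nm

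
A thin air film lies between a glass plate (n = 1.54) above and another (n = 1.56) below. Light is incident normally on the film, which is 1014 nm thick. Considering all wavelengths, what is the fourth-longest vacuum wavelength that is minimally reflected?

507 nm

At the upper boundary (n = 1.54 to n = 1.0) the reflected ray undergoes no phase shift.
Ray reflecting at the bottom interface goes from n = 1.0 toward n = 1.56: a half-wave phase shift.
Exactly one π shift → a net half-wave offset.
So the condition for destructive reflection is 2 n t = m λ.
λ = 2 n t / m. The fourth-longest wavelength is m = 4: λ = 2 × 1.0 × 1014 / 4.00 = 507 nm.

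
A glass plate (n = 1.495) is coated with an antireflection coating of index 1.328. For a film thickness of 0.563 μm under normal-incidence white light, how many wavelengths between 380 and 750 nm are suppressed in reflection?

2

Ray reflecting at the top interface goes from n = 1.0 toward n = 1.328: a half-wave phase shift.
Bottom surface (1.328 → 1.495): reflection off a higher-index medium gives a half-wave phase shift.
Net: no relative phase inversion (both shifts match).
With no net inversion, destructive interference in reflection requires 2 n t = (m + ½) λ.
λ = 2 n t / (m + ½) = 1495 / (m + ½) nm.
m=1: 997 nm (IR); m=2: 598 nm (visible); m=3: 427 nm (visible); m=4: 332 nm (UV).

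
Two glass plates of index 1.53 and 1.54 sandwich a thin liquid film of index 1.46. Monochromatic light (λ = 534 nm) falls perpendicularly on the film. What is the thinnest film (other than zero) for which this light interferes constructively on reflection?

Ray reflecting at the top interface goes from n = 1.53 toward n = 1.46: no phase shift.
At the lower boundary (n = 1.46 to n = 1.54) the reflected ray undergoes a half-wave phase shift.
Exactly one π shift → a net half-wave offset.
For strong reflection here: 2 n t = (m + ½) λ.
Minimum at m = 0: t = λ / (4 n) = 534 / (4 × 1.46) = 91.4 nm.

91.4 nm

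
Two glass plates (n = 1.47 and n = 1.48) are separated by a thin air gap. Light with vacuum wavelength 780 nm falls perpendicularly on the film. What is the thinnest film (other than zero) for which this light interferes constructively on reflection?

Ray reflecting at the top interface goes from n = 1.47 toward n = 1.0: no phase shift.
Bottom surface (1.0 → 1.48): reflection off a higher-index medium gives a half-wave phase shift.
The two reflections differ by half a wavelength.
So the condition for constructive reflection is 2 n t = (m + ½) λ.
Minimum at m = 0: t = λ / (4 n) = 780 / (4 × 1.0) = 195 nm.

195 nm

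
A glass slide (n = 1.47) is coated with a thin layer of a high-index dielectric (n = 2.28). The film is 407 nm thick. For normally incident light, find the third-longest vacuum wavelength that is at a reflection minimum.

At the upper boundary (n = 1.0 to n = 2.28) the reflected ray undergoes a half-wave phase shift.
Ray reflecting at the bottom interface goes from n = 2.28 toward n = 1.47: no phase shift.
Net: one phase inversion between the two reflected rays.
With one net inversion, destructive interference in reflection requires 2 n t = m λ.
λ = 2 n t / m. The third-longest wavelength is m = 3: λ = 2 × 2.28 × 407 / 3.00 = 619 nm.

619 nm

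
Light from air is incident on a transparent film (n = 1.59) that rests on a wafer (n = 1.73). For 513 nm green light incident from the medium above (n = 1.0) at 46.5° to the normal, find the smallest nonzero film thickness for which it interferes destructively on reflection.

At the upper boundary (n = 1.0 to n = 1.59) the reflected ray undergoes a half-wave phase shift.
At the lower boundary (n = 1.59 to n = 1.73) the reflected ray undergoes a half-wave phase shift.
The two reflections carry the same phase change, so no net offset.
With no net inversion, destructive interference in reflection requires 2 n t cos θ_r = (m + ½) λ.
Snell's law: 1.0 sin 46.5° = 1.59 sin θ_r → sin θ_r = 0.456, cos θ_r = 0.890.
Minimum at m = 0: t = λ / (4 n cos θ_r) = 513 / (4 × 1.59 × 0.890) = 90.6 nm.

90.6 nm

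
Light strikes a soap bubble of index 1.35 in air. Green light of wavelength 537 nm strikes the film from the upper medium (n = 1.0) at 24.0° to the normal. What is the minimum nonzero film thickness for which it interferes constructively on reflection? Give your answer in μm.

0.104 μm

Top surface (1.0 → 1.35): reflection off a higher-index medium gives a half-wave phase shift.
Ray reflecting at the bottom interface goes from n = 1.35 toward n = 1.0: no phase shift.
The two reflections differ by half a wavelength.
With one net inversion, constructive interference in reflection requires 2 n t cos θ_r = (m + ½) λ.
Snell's law: 1.0 sin 24.0° = 1.35 sin θ_r → sin θ_r = 0.301, cos θ_r = 0.954.
Minimum at m = 0: t = λ / (4 n cos θ_r) = 537 / (4 × 1.35 × 0.954) = 104 nm.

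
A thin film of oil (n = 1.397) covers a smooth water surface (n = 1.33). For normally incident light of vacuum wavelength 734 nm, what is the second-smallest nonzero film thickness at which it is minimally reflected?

Top surface (1.0 → 1.397): reflection off a higher-index medium gives a half-wave phase shift.
Bottom surface (1.397 → 1.33): reflection off a lower-index medium gives no phase shift.
The two reflections differ by half a wavelength.
For dark reflection here: 2 n t = m λ.
The second-smallest nonzero thickness corresponds to m = 2: t = m λ / (2 n) = 2.00 × 734 / (2 × 1.397) = 525 nm.

525 nm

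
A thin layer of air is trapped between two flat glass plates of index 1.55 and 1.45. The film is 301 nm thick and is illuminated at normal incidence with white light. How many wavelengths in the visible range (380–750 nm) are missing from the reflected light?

1

Ray reflecting at the top interface goes from n = 1.55 toward n = 1.0: no phase shift.
At the lower boundary (n = 1.0 to n = 1.45) the reflected ray undergoes a half-wave phase shift.
Net: one phase inversion between the two reflected rays.
For weak reflection here: 2 n t = m λ.
λ = 2 n t / m = 602 / m nm.
m=1: 602 nm (visible); m=2: 301 nm (UV).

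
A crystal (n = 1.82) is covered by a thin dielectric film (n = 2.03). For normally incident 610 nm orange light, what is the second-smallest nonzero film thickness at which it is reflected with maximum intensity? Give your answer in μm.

At the upper boundary (n = 1.0 to n = 2.03) the reflected ray undergoes a half-wave phase shift.
Ray reflecting at the bottom interface goes from n = 2.03 toward n = 1.82: no phase shift.
Net: one phase inversion between the two reflected rays.
With one net inversion, constructive interference in reflection requires 2 n t = (m + ½) λ.
The second-smallest nonzero thickness corresponds to m = 1: t = (m + ½) λ / (2 n) = 1.50 × 610 / (2 × 2.03) = 225 nm.

0.225 μm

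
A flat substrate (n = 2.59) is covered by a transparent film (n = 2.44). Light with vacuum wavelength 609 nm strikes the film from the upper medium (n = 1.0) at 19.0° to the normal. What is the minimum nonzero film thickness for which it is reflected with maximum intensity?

Top surface (1.0 → 2.44): reflection off a higher-index medium gives a half-wave phase shift.
Ray reflecting at the bottom interface goes from n = 2.44 toward n = 2.59: a half-wave phase shift.
Net: no relative phase inversion (both shifts match).
So the condition for constructive reflection is 2 n t cos θ_r = m λ.
Snell's law: 1.0 sin 19.0° = 2.44 sin θ_r → sin θ_r = 0.133, cos θ_r = 0.991.
Minimum nonzero at m = 1: t = λ / (2 n cos θ_r) = 609 / (2 × 2.44 × 0.991) = 126 nm.

126 nm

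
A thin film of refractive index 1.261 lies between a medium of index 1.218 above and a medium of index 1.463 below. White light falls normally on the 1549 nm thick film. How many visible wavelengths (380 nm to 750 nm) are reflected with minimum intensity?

5

At the upper boundary (n = 1.218 to n = 1.261) the reflected ray undergoes a half-wave phase shift.
Ray reflecting at the bottom interface goes from n = 1.261 toward n = 1.463: a half-wave phase shift.
The two reflections carry the same phase change, so no net offset.
So the condition for destructive reflection is 2 n t = (m + ½) λ.
λ = 2 n t / (m + ½) = 3907 / (m + ½) nm.
m=4: 868 nm (IR); m=5: 710 nm (visible); m=6: 601 nm (visible); m=7: 521 nm (visible); m=8: 460 nm (visible); m=9: 411 nm (visible); m=10: 372 nm (UV).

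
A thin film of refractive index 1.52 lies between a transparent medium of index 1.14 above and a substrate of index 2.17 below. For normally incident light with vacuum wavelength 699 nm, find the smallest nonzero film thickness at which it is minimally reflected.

115 nm

Ray reflecting at the top interface goes from n = 1.14 toward n = 1.52: a half-wave phase shift.
At the lower boundary (n = 1.52 to n = 2.17) the reflected ray undergoes a half-wave phase shift.
Net: no relative phase inversion (both shifts match).
So the condition for destructive reflection is 2 n t = (m + ½) λ.
Minimum at m = 0: t = λ / (4 n) = 699 / (4 × 1.52) = 115 nm.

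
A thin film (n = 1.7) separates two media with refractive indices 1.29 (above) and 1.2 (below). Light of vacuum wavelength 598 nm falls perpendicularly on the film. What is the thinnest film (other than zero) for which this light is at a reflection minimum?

176 nm

At the upper boundary (n = 1.29 to n = 1.7) the reflected ray undergoes a half-wave phase shift.
At the lower boundary (n = 1.7 to n = 1.2) the reflected ray undergoes no phase shift.
Exactly one π shift → a net half-wave offset.
So the condition for destructive reflection is 2 n t = m λ.
Minimum nonzero at m = 1: t = λ / (2 n) = 598 / (2 × 1.7) = 176 nm.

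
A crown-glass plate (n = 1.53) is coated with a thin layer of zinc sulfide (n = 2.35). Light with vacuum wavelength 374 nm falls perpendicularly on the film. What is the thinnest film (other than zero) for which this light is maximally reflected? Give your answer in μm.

At the upper boundary (n = 1.0 to n = 2.35) the reflected ray undergoes a half-wave phase shift.
Bottom surface (2.35 → 1.53): reflection off a lower-index medium gives no phase shift.
Exactly one π shift → a net half-wave offset.
For maximum reflection here: 2 n t = (m + ½) λ.
Minimum at m = 0: t = λ / (4 n) = 374 / (4 × 2.35) = 39.8 nm.

0.0398 μm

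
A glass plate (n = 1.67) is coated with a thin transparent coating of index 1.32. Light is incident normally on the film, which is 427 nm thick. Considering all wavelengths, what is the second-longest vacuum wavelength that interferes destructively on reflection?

At the upper boundary (n = 1.0 to n = 1.32) the reflected ray undergoes a half-wave phase shift.
At the lower boundary (n = 1.32 to n = 1.67) the reflected ray undergoes a half-wave phase shift.
Net: no relative phase inversion (both shifts match).
For weak reflection here: 2 n t = (m + ½) λ.
λ = 2 n t / (m + ½). The second-longest wavelength is m = 1: λ = 2 × 1.32 × 427 / 1.50 = 752 nm.

752 nm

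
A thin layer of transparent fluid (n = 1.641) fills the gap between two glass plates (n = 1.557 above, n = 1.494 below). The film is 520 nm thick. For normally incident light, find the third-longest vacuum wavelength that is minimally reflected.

569 nm

Top surface (1.557 → 1.641): reflection off a higher-index medium gives a half-wave phase shift.
At the lower boundary (n = 1.641 to n = 1.494) the reflected ray undergoes no phase shift.
Net: one phase inversion between the two reflected rays.
For dark reflection here: 2 n t = m λ.
λ = 2 n t / m. The third-longest wavelength is m = 3: λ = 2 × 1.641 × 520 / 3.00 = 569 nm.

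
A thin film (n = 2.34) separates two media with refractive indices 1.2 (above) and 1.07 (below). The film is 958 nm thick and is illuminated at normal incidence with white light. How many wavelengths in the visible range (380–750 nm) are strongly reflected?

6

Top surface (1.2 → 2.34): reflection off a higher-index medium gives a half-wave phase shift.
Ray reflecting at the bottom interface goes from n = 2.34 toward n = 1.07: no phase shift.
Exactly one π shift → a net half-wave offset.
With one net inversion, constructive interference in reflection requires 2 n t = (m + ½) λ.
λ = 2 n t / (m + ½) = 4483 / (m + ½) nm.
m=5: 815 nm (IR); m=6: 690 nm (visible); m=7: 598 nm (visible); m=8: 527 nm (visible); m=9: 472 nm (visible); m=10: 427 nm (visible); m=11: 390 nm (visible); m=12: 359 nm (UV).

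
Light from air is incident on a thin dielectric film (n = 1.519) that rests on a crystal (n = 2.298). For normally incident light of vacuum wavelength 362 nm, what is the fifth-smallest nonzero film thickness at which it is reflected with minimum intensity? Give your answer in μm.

At the upper boundary (n = 1.0 to n = 1.519) the reflected ray undergoes a half-wave phase shift.
At the lower boundary (n = 1.519 to n = 2.298) the reflected ray undergoes a half-wave phase shift.
The two reflections carry the same phase change, so no net offset.
With no net inversion, destructive interference in reflection requires 2 n t = (m + ½) λ.
The fifth-smallest nonzero thickness corresponds to m = 4: t = (m + ½) λ / (2 n) = 4.50 × 362 / (2 × 1.519) = 536 nm.

0.536 μm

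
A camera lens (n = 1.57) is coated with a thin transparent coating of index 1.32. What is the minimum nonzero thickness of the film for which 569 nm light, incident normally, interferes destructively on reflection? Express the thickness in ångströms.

Ray reflecting at the top interface goes from n = 1.0 toward n = 1.32: a half-wave phase shift.
Ray reflecting at the bottom interface goes from n = 1.32 toward n = 1.57: a half-wave phase shift.
The two reflections carry the same phase change, so no net offset.
So the condition for destructive reflection is 2 n t = (m + ½) λ.
Minimum at m = 0: t = λ / (4 n) = 569 / (4 × 1.32) = 108 nm.

1078 Å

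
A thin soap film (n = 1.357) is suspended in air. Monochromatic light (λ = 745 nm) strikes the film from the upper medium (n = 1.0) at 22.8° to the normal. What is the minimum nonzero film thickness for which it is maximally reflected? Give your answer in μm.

0.143 μm

Ray reflecting at the top interface goes from n = 1.0 toward n = 1.357: a half-wave phase shift.
Ray reflecting at the bottom interface goes from n = 1.357 toward n = 1.0: no phase shift.
Net: one phase inversion between the two reflected rays.
So the condition for constructive reflection is 2 n t cos θ_r = (m + ½) λ.
Snell's law: 1.0 sin 22.8° = 1.357 sin θ_r → sin θ_r = 0.286, cos θ_r = 0.958.
Minimum at m = 0: t = λ / (4 n cos θ_r) = 745 / (4 × 1.357 × 0.958) = 143 nm.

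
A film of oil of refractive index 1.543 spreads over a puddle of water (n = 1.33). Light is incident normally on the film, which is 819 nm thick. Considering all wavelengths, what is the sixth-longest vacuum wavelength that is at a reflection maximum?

Ray reflecting at the top interface goes from n = 1.0 toward n = 1.543: a half-wave phase shift.
Ray reflecting at the bottom interface goes from n = 1.543 toward n = 1.33: no phase shift.
Net: one phase inversion between the two reflected rays.
With one net inversion, constructive interference in reflection requires 2 n t = (m + ½) λ.
λ = 2 n t / (m + ½). The sixth-longest wavelength is m = 5: λ = 2 × 1.543 × 819 / 5.50 = 460 nm.

460 nm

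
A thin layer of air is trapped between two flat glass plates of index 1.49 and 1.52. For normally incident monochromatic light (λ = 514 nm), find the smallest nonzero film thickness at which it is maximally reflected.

129 nm

Top surface (1.49 → 1.0): reflection off a lower-index medium gives no phase shift.
Ray reflecting at the bottom interface goes from n = 1.0 toward n = 1.52: a half-wave phase shift.
Net: one phase inversion between the two reflected rays.
So the condition for constructive reflection is 2 n t = (m + ½) λ.
Minimum at m = 0: t = λ / (4 n) = 514 / (4 × 1.0) = 129 nm.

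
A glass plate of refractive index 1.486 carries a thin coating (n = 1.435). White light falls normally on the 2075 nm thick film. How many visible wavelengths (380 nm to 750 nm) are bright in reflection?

Top surface (1.0 → 1.435): reflection off a higher-index medium gives a half-wave phase shift.
Ray reflecting at the bottom interface goes from n = 1.435 toward n = 1.486: a half-wave phase shift.
The two reflections carry the same phase change, so no net offset.
For bright reflection here: 2 n t = m λ.
λ = 2 n t / m = 5955 / m nm.
m=7: 851 nm (IR); m=8: 744 nm (visible); m=9: 662 nm (visible); m=10: 596 nm (visible); m=11: 541 nm (visible); m=12: 496 nm (visible); m=13: 458 nm (visible); m=14: 425 nm (visible); m=15: 397 nm (visible); m=16: 372 nm (UV).

8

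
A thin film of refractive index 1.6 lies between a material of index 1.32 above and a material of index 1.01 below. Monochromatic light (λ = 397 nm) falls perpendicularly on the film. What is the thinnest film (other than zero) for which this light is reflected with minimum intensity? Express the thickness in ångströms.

1241 Å

Ray reflecting at the top interface goes from n = 1.32 toward n = 1.6: a half-wave phase shift.
Ray reflecting at the bottom interface goes from n = 1.6 toward n = 1.01: no phase shift.
Net: one phase inversion between the two reflected rays.
For dark reflection here: 2 n t = m λ.
Minimum nonzero at m = 1: t = λ / (2 n) = 397 / (2 × 1.6) = 124 nm.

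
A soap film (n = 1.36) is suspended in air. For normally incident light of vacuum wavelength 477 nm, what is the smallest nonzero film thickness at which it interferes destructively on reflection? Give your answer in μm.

0.175 μm

Top surface (1.0 → 1.36): reflection off a higher-index medium gives a half-wave phase shift.
At the lower boundary (n = 1.36 to n = 1.0) the reflected ray undergoes no phase shift.
Exactly one π shift → a net half-wave offset.
With one net inversion, destructive interference in reflection requires 2 n t = m λ.
The smallest nonzero thickness corresponds to m = 1: t = m λ / (2 n) = 1.00 × 477 / (2 × 1.36) = 175 nm.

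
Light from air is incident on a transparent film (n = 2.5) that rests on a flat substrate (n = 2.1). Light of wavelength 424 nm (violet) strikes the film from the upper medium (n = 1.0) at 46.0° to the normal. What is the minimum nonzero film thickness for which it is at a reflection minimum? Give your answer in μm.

0.0885 μm

Ray reflecting at the top interface goes from n = 1.0 toward n = 2.5: a half-wave phase shift.
At the lower boundary (n = 2.5 to n = 2.1) the reflected ray undergoes no phase shift.
Net: one phase inversion between the two reflected rays.
So the condition for destructive reflection is 2 n t cos θ_r = m λ.
Snell's law: 1.0 sin 46.0° = 2.5 sin θ_r → sin θ_r = 0.288, cos θ_r = 0.958.
Minimum nonzero at m = 1: t = λ / (2 n cos θ_r) = 424 / (2 × 2.5 × 0.958) = 88.5 nm.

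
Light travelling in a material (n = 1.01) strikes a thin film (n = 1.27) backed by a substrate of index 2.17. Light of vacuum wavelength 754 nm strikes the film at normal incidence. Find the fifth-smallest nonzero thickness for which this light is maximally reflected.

1484 nm

Ray reflecting at the top interface goes from n = 1.01 toward n = 1.27: a half-wave phase shift.
Bottom surface (1.27 → 2.17): reflection off a higher-index medium gives a half-wave phase shift.
Zero or two π shifts → no net half-wave offset.
With no net inversion, constructive interference in reflection requires 2 n t = m λ.
The fifth-smallest nonzero thickness corresponds to m = 5: t = m λ / (2 n) = 5.00 × 754 / (2 × 1.27) = 1484 nm.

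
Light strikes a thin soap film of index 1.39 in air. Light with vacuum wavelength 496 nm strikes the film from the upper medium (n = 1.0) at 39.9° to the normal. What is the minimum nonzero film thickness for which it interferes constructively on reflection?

At the upper boundary (n = 1.0 to n = 1.39) the reflected ray undergoes a half-wave phase shift.
At the lower boundary (n = 1.39 to n = 1.0) the reflected ray undergoes no phase shift.
The two reflections differ by half a wavelength.
So the condition for constructive reflection is 2 n t cos θ_r = (m + ½) λ.
Snell's law: 1.0 sin 39.9° = 1.39 sin θ_r → sin θ_r = 0.461, cos θ_r = 0.887.
Minimum at m = 0: t = λ / (4 n cos θ_r) = 496 / (4 × 1.39 × 0.887) = 101 nm.

101 nm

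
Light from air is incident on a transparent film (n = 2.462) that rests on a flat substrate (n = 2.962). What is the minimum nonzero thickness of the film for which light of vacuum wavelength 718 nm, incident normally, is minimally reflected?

72.9 nm

Ray reflecting at the top interface goes from n = 1.0 toward n = 2.462: a half-wave phase shift.
Ray reflecting at the bottom interface goes from n = 2.462 toward n = 2.962: a half-wave phase shift.
The two reflections carry the same phase change, so no net offset.
So the condition for destructive reflection is 2 n t = (m + ½) λ.
Minimum at m = 0: t = λ / (4 n) = 718 / (4 × 2.462) = 72.9 nm.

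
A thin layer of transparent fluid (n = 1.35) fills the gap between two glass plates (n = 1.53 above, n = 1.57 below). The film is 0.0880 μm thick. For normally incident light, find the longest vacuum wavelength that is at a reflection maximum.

Ray reflecting at the top interface goes from n = 1.53 toward n = 1.35: no phase shift.
Ray reflecting at the bottom interface goes from n = 1.35 toward n = 1.57: a half-wave phase shift.
The two reflections differ by half a wavelength.
So the condition for constructive reflection is 2 n t = (m + ½) λ.
λ = 2 n t / (m + ½). The longest wavelength is m = 0: λ = 2 × 1.35 × 88.0 / 0.500 = 475 nm.

475 nm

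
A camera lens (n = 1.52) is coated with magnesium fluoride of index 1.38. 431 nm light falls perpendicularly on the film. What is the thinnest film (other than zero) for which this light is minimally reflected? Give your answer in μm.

Ray reflecting at the top interface goes from n = 1.0 toward n = 1.38: a half-wave phase shift.
Bottom surface (1.38 → 1.52): reflection off a higher-index medium gives a half-wave phase shift.
Net: no relative phase inversion (both shifts match).
For minimum reflection here: 2 n t = (m + ½) λ.
Minimum at m = 0: t = λ / (4 n) = 431 / (4 × 1.38) = 78.1 nm.

0.0781 μm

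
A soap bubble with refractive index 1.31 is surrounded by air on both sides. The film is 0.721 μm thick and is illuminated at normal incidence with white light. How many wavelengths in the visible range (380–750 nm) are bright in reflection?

Top surface (1.0 → 1.31): reflection off a higher-index medium gives a half-wave phase shift.
Bottom surface (1.31 → 1.0): reflection off a lower-index medium gives no phase shift.
Net: one phase inversion between the two reflected rays.
For strong reflection here: 2 n t = (m + ½) λ.
λ = 2 n t / (m + ½) = 1889 / (m + ½) nm.
m=2: 756 nm (IR); m=3: 540 nm (visible); m=4: 420 nm (visible); m=5: 343 nm (UV).

2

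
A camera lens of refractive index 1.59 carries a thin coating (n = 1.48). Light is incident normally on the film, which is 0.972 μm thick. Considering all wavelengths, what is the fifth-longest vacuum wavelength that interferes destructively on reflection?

639 nm

Top surface (1.0 → 1.48): reflection off a higher-index medium gives a half-wave phase shift.
At the lower boundary (n = 1.48 to n = 1.59) the reflected ray undergoes a half-wave phase shift.
Zero or two π shifts → no net half-wave offset.
With no net inversion, destructive interference in reflection requires 2 n t = (m + ½) λ.
λ = 2 n t / (m + ½). The fifth-longest wavelength is m = 4: λ = 2 × 1.48 × 972 / 4.50 = 639 nm.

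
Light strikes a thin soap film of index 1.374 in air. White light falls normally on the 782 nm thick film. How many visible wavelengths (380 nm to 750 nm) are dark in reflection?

3

Top surface (1.0 → 1.374): reflection off a higher-index medium gives a half-wave phase shift.
Ray reflecting at the bottom interface goes from n = 1.374 toward n = 1.0: no phase shift.
Exactly one π shift → a net half-wave offset.
For dark reflection here: 2 n t = m λ.
λ = 2 n t / m = 2149 / m nm.
m=2: 1074 nm (IR); m=3: 716 nm (visible); m=4: 537 nm (visible); m=5: 430 nm (visible); m=6: 358 nm (UV).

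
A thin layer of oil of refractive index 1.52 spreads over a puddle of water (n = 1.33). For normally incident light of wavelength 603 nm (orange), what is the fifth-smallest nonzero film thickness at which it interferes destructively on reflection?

992 nm

Ray reflecting at the top interface goes from n = 1.0 toward n = 1.52: a half-wave phase shift.
Bottom surface (1.52 → 1.33): reflection off a lower-index medium gives no phase shift.
The two reflections differ by half a wavelength.
For dark reflection here: 2 n t = m λ.
The fifth-smallest nonzero thickness corresponds to m = 5: t = m λ / (2 n) = 5.00 × 603 / (2 × 1.52) = 992 nm.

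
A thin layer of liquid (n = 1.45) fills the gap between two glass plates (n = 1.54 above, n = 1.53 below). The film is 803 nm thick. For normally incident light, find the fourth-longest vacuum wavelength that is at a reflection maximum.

665 nm

Ray reflecting at the top interface goes from n = 1.54 toward n = 1.45: no phase shift.
At the lower boundary (n = 1.45 to n = 1.53) the reflected ray undergoes a half-wave phase shift.
Net: one phase inversion between the two reflected rays.
For strong reflection here: 2 n t = (m + ½) λ.
λ = 2 n t / (m + ½). The fourth-longest wavelength is m = 3: λ = 2 × 1.45 × 803 / 3.50 = 665 nm.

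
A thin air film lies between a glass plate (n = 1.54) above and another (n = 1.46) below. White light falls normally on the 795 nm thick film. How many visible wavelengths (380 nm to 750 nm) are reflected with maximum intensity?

At the upper boundary (n = 1.54 to n = 1.0) the reflected ray undergoes no phase shift.
Ray reflecting at the bottom interface goes from n = 1.0 toward n = 1.46: a half-wave phase shift.
Exactly one π shift → a net half-wave offset.
For bright reflection here: 2 n t = (m + ½) λ.
λ = 2 n t / (m + ½) = 1590 / (m + ½) nm.
m=1: 1060 nm (IR); m=2: 636 nm (visible); m=3: 454 nm (visible); m=4: 353 nm (UV).

2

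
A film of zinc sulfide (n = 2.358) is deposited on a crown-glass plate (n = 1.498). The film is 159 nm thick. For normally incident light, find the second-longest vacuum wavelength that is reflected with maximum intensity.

Ray reflecting at the top interface goes from n = 1.0 toward n = 2.358: a half-wave phase shift.
Ray reflecting at the bottom interface goes from n = 2.358 toward n = 1.498: no phase shift.
The two reflections differ by half a wavelength.
For maximum reflection here: 2 n t = (m + ½) λ.
λ = 2 n t / (m + ½). The second-longest wavelength is m = 1: λ = 2 × 2.358 × 159 / 1.50 = 500 nm.

500 nm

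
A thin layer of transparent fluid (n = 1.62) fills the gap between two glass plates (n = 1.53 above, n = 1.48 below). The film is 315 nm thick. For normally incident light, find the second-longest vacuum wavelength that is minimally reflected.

510 nm

At the upper boundary (n = 1.53 to n = 1.62) the reflected ray undergoes a half-wave phase shift.
Bottom surface (1.62 → 1.48): reflection off a lower-index medium gives no phase shift.
The two reflections differ by half a wavelength.
For weak reflection here: 2 n t = m λ.
λ = 2 n t / m. The second-longest wavelength is m = 2: λ = 2 × 1.62 × 315 / 2.00 = 510 nm.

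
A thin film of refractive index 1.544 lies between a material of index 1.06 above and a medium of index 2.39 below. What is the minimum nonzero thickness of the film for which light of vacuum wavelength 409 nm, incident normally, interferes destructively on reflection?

Ray reflecting at the top interface goes from n = 1.06 toward n = 1.544: a half-wave phase shift.
Ray reflecting at the bottom interface goes from n = 1.544 toward n = 2.39: a half-wave phase shift.
Net: no relative phase inversion (both shifts match).
With no net inversion, destructive interference in reflection requires 2 n t = (m + ½) λ.
Minimum at m = 0: t = λ / (4 n) = 409 / (4 × 1.544) = 66.2 nm.

66.2 nm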